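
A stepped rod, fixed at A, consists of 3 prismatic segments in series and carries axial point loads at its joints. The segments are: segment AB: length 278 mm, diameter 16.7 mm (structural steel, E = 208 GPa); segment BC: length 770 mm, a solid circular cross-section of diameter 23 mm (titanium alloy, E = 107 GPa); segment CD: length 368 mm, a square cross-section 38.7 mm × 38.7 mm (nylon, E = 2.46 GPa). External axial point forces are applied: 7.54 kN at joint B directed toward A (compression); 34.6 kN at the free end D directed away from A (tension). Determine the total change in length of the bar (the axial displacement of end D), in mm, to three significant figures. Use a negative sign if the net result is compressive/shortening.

4.22 mm

Internal axial forces (sectioning from the free end, tension +): N_CD = 34.6 kN, N_BC = 34.6 kN, N_AB = 27.06 kN.
A_AB = 219 mm².
A_BC = 415.5 mm².
A_CD = 1498 mm².
δ_AB = 27060·278/(219·208000) = 0.1651 mm
δ_BC = 34600·770/(415.5·107000) = 0.5993 mm
δ_CD = 34600·368/(1498·2460) = 3.456 mm
δ = Σδ_i = 4.22 mm.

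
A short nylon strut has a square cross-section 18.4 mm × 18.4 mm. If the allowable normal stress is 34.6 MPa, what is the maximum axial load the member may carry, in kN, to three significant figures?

11.7 kN

A = 338.6 mm².
P_max = σ_allow · A = 34.6 · 338.6 = 11710 N = 11.71 kN.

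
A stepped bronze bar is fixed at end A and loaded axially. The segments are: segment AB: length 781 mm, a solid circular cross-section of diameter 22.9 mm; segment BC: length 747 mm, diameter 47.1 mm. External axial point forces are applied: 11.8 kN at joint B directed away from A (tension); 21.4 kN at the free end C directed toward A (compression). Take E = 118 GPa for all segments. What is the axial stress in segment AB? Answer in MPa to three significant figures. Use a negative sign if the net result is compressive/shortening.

Internal axial forces (sectioning from the free end, tension +): N_BC = -21.4 kN, N_AB = -9.6 kN.
A_AB = 411.9 mm².
σ_AB = N_AB/A_AB = -9600/411.9 = -23.31 MPa.

-23.3 MPa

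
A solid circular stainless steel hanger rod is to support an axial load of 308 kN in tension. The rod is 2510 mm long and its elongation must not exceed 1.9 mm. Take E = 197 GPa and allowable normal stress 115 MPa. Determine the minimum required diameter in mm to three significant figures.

58.4 mm

Required area A ≥ P/σ_allow = 308000/115 = 2678 mm².
For a solid circular section, d ≥ √(4A/π) = 58.4 mm.
Elongation limit: A ≥ PL/(Eδ_allow) = 308000·2510/(197000·1.9) = 2065 mm² ⇒ d ≥ 51.28 mm.
The stress limit governs.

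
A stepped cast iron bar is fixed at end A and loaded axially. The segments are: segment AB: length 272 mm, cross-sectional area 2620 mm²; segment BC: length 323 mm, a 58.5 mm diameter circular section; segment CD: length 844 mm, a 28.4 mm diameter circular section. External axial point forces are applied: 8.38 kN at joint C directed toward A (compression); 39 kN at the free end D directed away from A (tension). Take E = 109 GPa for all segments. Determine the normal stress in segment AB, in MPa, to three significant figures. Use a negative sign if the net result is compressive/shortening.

Internal axial forces (sectioning from the free end, tension +): N_CD = 39 kN, N_BC = 30.62 kN, N_AB = 30.62 kN.
σ_AB = N_AB/A_AB = 30620/2620 = 11.69 MPa.

11.7 MPa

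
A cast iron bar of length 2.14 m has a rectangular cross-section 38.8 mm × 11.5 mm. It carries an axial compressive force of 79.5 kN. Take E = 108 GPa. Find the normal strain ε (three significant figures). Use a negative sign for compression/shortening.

-0.00165

A = 446.2 mm².
σ = N/A = -178.2 MPa; ε = σ/E = -178.2/108000 = -1.650e-03.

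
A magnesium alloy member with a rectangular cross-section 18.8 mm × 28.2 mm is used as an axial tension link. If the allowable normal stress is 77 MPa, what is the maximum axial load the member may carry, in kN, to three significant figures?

A = 530.2 mm².
P_max = σ_allow · A = 77 · 530.2 = 40820 N = 40.82 kN.

40.8 kN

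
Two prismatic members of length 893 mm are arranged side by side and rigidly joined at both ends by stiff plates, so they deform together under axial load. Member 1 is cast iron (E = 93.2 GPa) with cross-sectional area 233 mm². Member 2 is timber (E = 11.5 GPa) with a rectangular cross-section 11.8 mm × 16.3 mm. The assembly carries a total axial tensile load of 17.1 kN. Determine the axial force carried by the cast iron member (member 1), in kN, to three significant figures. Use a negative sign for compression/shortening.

15.5 kN

A_2 = 192.3 mm².
Equal strain + equilibrium ⇒ each member carries load in proportion to AE: A₁E₁ = 21720000 N, A₂E₂ = 2212000 N, ΣAE = 23930000 N.
F₁ = P·A₁E₁/ΣAE = 17100·21720000/23930000 = 15520 N.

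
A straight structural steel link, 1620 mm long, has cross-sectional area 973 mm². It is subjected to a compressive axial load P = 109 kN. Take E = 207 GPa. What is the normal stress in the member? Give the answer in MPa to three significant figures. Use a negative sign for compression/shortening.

σ = N/A = -109000/973 = -112 MPa.

-112 MPa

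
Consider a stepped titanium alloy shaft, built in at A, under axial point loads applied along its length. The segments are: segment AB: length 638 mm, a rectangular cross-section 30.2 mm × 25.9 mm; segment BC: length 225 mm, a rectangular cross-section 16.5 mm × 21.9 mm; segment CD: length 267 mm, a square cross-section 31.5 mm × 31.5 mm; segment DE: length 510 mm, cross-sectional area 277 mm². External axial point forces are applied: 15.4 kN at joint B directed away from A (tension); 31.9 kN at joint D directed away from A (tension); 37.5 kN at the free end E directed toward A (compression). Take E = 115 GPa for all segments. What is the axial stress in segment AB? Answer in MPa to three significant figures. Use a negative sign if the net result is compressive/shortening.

Internal axial forces (sectioning from the free end, tension +): N_DE = -37.5 kN, N_CD = -5.6 kN, N_BC = -5.6 kN, N_AB = 9.8 kN.
A_AB = 782.2 mm².
σ_AB = N_AB/A_AB = 9800/782.2 = 12.53 MPa.

12.5 MPa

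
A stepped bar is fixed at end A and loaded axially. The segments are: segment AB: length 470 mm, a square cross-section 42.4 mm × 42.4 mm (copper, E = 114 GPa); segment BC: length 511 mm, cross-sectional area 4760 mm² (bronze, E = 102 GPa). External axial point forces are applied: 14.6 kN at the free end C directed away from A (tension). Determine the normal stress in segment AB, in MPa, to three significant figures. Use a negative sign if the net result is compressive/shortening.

8.12 MPa

Internal axial forces (sectioning from the free end, tension +): N_BC = 14.6 kN, N_AB = 14.6 kN.
A_AB = 1798 mm².
σ_AB = N_AB/A_AB = 14600/1798 = 8.121 MPa.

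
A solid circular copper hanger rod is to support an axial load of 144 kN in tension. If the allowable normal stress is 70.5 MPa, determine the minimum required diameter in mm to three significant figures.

Required area A ≥ P/σ_allow = 144000/70.5 = 2043 mm².
For a solid circular section, d ≥ √(4A/π) = 51 mm.

51.0 mm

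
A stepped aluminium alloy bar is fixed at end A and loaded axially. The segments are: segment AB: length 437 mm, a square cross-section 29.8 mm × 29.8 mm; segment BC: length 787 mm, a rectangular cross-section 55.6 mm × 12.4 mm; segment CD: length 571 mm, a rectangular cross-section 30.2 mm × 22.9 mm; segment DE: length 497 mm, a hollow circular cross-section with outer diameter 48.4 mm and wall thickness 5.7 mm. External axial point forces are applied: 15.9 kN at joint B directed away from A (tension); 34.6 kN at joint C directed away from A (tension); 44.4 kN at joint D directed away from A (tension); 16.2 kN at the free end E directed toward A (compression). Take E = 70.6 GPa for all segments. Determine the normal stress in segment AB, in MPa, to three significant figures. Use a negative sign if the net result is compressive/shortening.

Internal axial forces (sectioning from the free end, tension +): N_DE = -16.2 kN, N_CD = 28.2 kN, N_BC = 62.8 kN, N_AB = 78.7 kN.
A_AB = 888 mm².
σ_AB = N_AB/A_AB = 78700/888 = 88.62 MPa.

88.6 MPa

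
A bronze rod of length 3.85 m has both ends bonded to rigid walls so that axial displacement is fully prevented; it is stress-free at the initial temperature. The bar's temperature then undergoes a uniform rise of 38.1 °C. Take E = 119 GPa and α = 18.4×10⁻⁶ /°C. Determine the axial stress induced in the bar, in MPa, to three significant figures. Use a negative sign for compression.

-83.4 MPa

Free thermal expansion αLΔT = 18.4e-6 · 3850 · 38.1 = 2.699 mm.
The walls impose strain ε = −(2.699)/3850 = -7.0104e-04; σ = Eε = 119000 · -7.0104e-04 = -83.42 MPa.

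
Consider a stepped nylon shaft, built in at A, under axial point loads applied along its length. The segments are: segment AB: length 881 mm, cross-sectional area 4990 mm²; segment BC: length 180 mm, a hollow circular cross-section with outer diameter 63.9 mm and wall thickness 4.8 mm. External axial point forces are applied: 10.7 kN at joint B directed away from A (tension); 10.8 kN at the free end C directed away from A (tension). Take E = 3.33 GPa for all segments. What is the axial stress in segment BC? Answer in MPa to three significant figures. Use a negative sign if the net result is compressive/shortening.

12.1 MPa

Internal axial forces (sectioning from the free end, tension +): N_BC = 10.8 kN, N_AB = 21.5 kN.
A_BC = 891.2 mm².
σ_BC = N_BC/A_BC = 10800/891.2 = 12.12 MPa.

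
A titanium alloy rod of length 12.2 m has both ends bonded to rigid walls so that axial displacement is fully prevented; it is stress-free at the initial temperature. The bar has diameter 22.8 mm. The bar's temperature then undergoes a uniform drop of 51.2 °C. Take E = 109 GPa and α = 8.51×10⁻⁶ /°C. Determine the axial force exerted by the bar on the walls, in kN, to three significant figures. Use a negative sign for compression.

19.4 kN

Free thermal expansion αLΔT = 8.51e-6 · 12200 · -51.2 = -5.316 mm.
The walls impose strain ε = −(-5.316)/12200 = 4.3571e-04; σ = Eε = 109000 · 4.3571e-04 = 47.49 MPa.
Wall reaction R = σ·A = 47.49·408.3 = 19390 N = 19.39 kN.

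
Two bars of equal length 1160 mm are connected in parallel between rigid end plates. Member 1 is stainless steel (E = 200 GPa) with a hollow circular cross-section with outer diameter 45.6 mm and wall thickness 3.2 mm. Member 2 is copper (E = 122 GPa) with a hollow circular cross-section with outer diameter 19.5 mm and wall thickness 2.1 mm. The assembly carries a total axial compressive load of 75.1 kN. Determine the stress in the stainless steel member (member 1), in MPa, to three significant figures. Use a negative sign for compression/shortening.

A_1 = 426.3 mm².
A_2 = 114.8 mm².
Equal strain + equilibrium ⇒ each member carries load in proportion to AE: A₁E₁ = 85250000 N, A₂E₂ = 14000000 N, ΣAE = 99260000 N.
σ₁ = P·E₁/ΣAE = -75100·200000/99260000 = -151.3 MPa.

-151 MPa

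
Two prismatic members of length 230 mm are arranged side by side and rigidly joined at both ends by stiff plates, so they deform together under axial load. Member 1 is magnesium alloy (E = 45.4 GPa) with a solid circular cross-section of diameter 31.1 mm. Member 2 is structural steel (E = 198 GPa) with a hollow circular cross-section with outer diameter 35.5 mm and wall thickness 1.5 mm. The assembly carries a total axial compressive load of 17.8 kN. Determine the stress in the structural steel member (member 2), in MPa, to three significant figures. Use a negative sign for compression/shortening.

-53.2 MPa

A_1 = 759.6 mm².
A_2 = 160.2 mm².
Equal strain + equilibrium ⇒ each member carries load in proportion to AE: A₁E₁ = 34490000 N, A₂E₂ = 31720000 N, ΣAE = 66210000 N.
σ₂ = P·E₂/ΣAE = -17800·198000/66210000 = -53.23 MPa.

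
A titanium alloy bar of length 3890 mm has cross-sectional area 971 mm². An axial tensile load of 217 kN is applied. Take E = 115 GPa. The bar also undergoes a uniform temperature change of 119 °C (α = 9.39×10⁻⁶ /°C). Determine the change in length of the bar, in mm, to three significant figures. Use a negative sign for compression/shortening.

11.9 mm

δ_mech = NL/(AE) = 217000·3890/(971·115000) = 7.559 mm.
δ_thermal = αLΔT = 9.39e-6·3890·119 = 4.347 mm.
δ = δ_mech + δ_thermal = 11.91 mm.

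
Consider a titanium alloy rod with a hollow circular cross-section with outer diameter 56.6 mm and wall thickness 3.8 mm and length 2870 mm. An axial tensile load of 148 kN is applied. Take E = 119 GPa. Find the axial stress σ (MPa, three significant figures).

A = 630.3 mm².
σ = N/A = 148000/630.3 = 234.8 MPa.

235 MPa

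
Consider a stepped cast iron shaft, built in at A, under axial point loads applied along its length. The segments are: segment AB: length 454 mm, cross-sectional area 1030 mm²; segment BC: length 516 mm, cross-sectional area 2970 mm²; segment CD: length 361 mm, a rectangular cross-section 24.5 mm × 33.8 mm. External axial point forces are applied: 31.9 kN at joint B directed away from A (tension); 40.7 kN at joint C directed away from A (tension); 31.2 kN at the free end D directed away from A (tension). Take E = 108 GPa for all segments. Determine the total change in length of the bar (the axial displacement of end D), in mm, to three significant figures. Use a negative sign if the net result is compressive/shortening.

0.665 mm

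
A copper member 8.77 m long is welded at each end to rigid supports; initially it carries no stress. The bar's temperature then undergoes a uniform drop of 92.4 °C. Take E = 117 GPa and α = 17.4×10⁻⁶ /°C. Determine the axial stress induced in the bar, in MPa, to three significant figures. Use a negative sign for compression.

188 MPa

Free thermal expansion αLΔT = 17.4e-6 · 8770 · -92.4 = -14.1 mm.
The walls impose strain ε = −(-14.1)/8770 = 1.6078e-03; σ = Eε = 117000 · 1.6078e-03 = 188.1 MPa.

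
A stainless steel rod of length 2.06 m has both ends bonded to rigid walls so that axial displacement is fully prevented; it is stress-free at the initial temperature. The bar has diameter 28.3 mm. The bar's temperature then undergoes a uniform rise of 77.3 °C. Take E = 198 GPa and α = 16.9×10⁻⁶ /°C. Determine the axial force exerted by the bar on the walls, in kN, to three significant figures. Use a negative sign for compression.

Free thermal expansion αLΔT = 16.9e-6 · 2060 · 77.3 = 2.691 mm.
The walls impose strain ε = −(2.691)/2060 = -1.3064e-03; σ = Eε = 198000 · -1.3064e-03 = -258.7 MPa.
Wall reaction R = σ·A = -258.7·629 = -162700 N = -162.7 kN.

-163 kN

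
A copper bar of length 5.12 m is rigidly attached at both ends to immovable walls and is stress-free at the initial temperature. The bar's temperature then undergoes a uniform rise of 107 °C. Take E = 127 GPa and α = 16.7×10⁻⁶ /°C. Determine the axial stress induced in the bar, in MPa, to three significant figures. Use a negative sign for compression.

-227 MPa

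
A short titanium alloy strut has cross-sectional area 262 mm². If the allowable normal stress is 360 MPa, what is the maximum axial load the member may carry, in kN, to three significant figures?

P_max = σ_allow · A = 360 · 262 = 94320 N = 94.32 kN.

94.3 kN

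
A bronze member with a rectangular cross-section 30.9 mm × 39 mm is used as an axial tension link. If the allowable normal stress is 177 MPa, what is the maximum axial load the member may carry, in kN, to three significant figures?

213 kN

A = 1205 mm².
P_max = σ_allow · A = 177 · 1205 = 213300 N = 213.3 kN.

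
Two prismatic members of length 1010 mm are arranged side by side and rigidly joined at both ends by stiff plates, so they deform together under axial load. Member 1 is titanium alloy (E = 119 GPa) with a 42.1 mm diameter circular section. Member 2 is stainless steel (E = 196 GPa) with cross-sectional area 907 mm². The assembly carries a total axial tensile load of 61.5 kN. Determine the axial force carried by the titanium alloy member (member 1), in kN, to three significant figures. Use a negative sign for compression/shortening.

A_1 = 1392 mm².
Equal strain + equilibrium ⇒ each member carries load in proportion to AE: A₁E₁ = 165700000 N, A₂E₂ = 177800000 N, ΣAE = 343400000 N.
F₁ = P·A₁E₁/ΣAE = 61500·165700000/343400000 = 29660 N.

29.7 kN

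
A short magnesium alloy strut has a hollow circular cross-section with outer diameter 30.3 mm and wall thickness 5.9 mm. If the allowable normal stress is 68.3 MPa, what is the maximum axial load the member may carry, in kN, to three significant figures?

30.9 kN

A = 452.3 mm².
P_max = σ_allow · A = 68.3 · 452.3 = 30890 N = 30.89 kN.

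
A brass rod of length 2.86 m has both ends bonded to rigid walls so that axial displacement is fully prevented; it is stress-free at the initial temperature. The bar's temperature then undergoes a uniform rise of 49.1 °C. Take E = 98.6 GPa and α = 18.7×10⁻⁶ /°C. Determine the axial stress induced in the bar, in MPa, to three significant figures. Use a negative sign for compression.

-90.5 MPa

Free thermal expansion αLΔT = 18.7e-6 · 2860 · 49.1 = 2.626 mm.
The walls impose strain ε = −(2.626)/2860 = -9.1817e-04; σ = Eε = 98600 · -9.1817e-04 = -90.53 MPa.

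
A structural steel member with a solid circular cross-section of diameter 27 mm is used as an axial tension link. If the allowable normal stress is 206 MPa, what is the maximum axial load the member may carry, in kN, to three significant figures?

A = 572.6 mm².
P_max = σ_allow · A = 206 · 572.6 = 117900 N = 117.9 kN.

118 kN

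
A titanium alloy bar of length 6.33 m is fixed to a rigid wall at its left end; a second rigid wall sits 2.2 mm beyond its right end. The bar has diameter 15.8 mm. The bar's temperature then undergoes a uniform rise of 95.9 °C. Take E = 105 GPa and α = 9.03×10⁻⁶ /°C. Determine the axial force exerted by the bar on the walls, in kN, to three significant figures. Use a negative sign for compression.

Free thermal expansion αLΔT = 9.03e-6 · 6330 · 95.9 = 5.482 mm.
The walls engage after the gap closes; constrained expansion = 5.482 − 2.2 = 3.282 mm.
The walls impose strain ε = −(3.282)/6330 = -5.1843e-04; σ = Eε = 105000 · -5.1843e-04 = -54.43 MPa.
Wall reaction R = σ·A = -54.43·196.1 = -10670 N = -10.67 kN.

-10.7 kN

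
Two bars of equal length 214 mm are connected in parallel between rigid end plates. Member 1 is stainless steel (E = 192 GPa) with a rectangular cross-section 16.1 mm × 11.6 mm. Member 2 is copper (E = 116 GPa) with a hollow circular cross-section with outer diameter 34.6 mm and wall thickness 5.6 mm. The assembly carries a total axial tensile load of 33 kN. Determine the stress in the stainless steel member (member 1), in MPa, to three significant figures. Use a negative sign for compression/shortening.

A_1 = 186.8 mm².
A_2 = 510.2 mm².
Equal strain + equilibrium ⇒ each member carries load in proportion to AE: A₁E₁ = 35860000 N, A₂E₂ = 59180000 N, ΣAE = 95040000 N.
σ₁ = P·E₁/ΣAE = 33000·192000/95040000 = 66.67 MPa.

66.7 MPa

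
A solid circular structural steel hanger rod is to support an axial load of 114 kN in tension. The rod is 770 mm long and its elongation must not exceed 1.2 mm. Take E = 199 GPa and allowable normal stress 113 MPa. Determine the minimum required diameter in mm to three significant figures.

35.8 mm

Required area A ≥ P/σ_allow = 114000/113 = 1009 mm².
For a solid circular section, d ≥ √(4A/π) = 35.84 mm.
Elongation limit: A ≥ PL/(Eδ_allow) = 114000·770/(199000·1.2) = 367.6 mm² ⇒ d ≥ 21.63 mm.
The stress limit governs.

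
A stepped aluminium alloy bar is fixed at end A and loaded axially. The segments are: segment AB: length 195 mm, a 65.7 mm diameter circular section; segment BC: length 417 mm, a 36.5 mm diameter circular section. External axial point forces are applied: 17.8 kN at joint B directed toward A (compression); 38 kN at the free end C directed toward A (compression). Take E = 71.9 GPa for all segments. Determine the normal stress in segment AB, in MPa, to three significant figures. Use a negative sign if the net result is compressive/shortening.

Internal axial forces (sectioning from the free end, tension +): N_BC = -38 kN, N_AB = -55.8 kN.
A_AB = 3390 mm².
σ_AB = N_AB/A_AB = -55800/3390 = -16.46 MPa.

-16.5 MPa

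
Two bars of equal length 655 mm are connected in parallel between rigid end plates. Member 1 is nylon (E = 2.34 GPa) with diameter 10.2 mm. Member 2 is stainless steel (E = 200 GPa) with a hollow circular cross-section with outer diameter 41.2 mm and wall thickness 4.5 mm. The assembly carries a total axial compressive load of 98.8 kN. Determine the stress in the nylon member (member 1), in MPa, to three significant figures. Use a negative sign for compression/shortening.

-2.22 MPa

A_1 = 81.71 mm².
A_2 = 518.8 mm².
Equal strain + equilibrium ⇒ each member carries load in proportion to AE: A₁E₁ = 191200 N, A₂E₂ = 103800000 N, ΣAE = 104000000 N.
σ₁ = P·E₁/ΣAE = -98800·2340/104000000 = -2.224 MPa.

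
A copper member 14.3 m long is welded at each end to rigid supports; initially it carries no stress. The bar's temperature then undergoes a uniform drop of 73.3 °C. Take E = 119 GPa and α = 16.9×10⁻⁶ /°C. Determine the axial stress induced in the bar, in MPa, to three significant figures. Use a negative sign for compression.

Free thermal expansion αLΔT = 16.9e-6 · 14300 · -73.3 = -17.71 mm.
The walls impose strain ε = −(-17.71)/14300 = 1.2388e-03; σ = Eε = 119000 · 1.2388e-03 = 147.4 MPa.

147 MPa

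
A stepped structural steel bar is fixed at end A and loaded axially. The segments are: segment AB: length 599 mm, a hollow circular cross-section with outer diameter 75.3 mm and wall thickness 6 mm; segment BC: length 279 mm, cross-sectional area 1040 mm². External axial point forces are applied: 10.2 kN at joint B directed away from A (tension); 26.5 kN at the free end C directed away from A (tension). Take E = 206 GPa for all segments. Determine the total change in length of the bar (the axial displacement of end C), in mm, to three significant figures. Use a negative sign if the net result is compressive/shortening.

Internal axial forces (sectioning from the free end, tension +): N_BC = 26.5 kN, N_AB = 36.7 kN.
A_AB = 1306 mm².
δ_AB = 36700·599/(1306·206000) = 0.08169 mm
δ_BC = 26500·279/(1040·206000) = 0.03451 mm
δ = Σδ_i = 0.1162 mm.

0.116 mm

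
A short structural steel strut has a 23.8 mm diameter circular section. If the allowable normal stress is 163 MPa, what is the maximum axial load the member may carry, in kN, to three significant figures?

A = 444.9 mm².
P_max = σ_allow · A = 163 · 444.9 = 72520 N = 72.52 kN.

72.5 kN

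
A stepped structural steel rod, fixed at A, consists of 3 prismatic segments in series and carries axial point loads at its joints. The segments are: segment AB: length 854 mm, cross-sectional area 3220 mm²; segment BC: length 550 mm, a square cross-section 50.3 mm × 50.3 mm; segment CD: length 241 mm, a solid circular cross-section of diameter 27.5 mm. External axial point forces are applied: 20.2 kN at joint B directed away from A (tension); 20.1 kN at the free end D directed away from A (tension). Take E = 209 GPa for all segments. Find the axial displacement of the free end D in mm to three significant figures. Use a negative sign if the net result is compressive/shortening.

Internal axial forces (sectioning from the free end, tension +): N_CD = 20.1 kN, N_BC = 20.1 kN, N_AB = 40.3 kN.
A_BC = 2530 mm².
A_CD = 594 mm².
δ_AB = 40300·854/(3220·209000) = 0.05114 mm
δ_BC = 20100·550/(2530·209000) = 0.02091 mm
δ_CD = 20100·241/(594·209000) = 0.03902 mm
δ = Σδ_i = 0.1111 mm.

0.111 mm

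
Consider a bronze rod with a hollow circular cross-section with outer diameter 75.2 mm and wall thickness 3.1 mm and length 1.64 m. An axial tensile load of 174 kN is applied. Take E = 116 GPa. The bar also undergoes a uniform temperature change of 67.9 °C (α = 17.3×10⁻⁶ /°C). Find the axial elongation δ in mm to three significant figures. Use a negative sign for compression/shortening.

A = 702.2 mm².
δ_mech = NL/(AE) = 174000·1640/(702.2·116000) = 3.503 mm.
δ_thermal = αLΔT = 17.3e-6·1640·67.9 = 1.926 mm.
δ = δ_mech + δ_thermal = 5.43 mm.

5.43 mm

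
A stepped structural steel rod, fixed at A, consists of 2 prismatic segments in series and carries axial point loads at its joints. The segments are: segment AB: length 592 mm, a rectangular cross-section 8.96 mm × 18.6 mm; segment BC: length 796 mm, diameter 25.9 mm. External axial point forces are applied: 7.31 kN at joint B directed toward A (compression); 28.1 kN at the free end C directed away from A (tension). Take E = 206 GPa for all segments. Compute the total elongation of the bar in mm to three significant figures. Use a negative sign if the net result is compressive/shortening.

Internal axial forces (sectioning from the free end, tension +): N_BC = 28.1 kN, N_AB = 20.79 kN.
A_AB = 166.7 mm².
A_BC = 526.9 mm².
δ_AB = 20790·592/(166.7·206000) = 0.3585 mm
δ_BC = 28100·796/(526.9·206000) = 0.2061 mm
δ = Σδ_i = 0.5646 mm.

0.565 mm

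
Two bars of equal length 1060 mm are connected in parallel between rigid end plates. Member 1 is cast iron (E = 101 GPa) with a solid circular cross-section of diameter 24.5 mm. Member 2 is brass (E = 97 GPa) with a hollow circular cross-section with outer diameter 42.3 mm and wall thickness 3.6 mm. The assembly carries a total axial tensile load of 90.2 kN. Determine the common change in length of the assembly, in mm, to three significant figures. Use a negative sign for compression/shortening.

A_1 = 471.4 mm².
A_2 = 437.7 mm².
Equal strain + equilibrium ⇒ each member carries load in proportion to AE: A₁E₁ = 47610000 N, A₂E₂ = 42460000 N, ΣAE = 90070000 N.
δ = PL/ΣAE = 90200·1060/90070000 = 1.062 mm.

1.06 mm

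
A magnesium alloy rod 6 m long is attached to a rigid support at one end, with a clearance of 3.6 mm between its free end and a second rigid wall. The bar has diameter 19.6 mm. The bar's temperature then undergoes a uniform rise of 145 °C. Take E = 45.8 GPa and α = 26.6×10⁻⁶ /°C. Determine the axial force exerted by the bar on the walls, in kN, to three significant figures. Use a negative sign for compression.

Free thermal expansion αLΔT = 26.6e-6 · 6000 · 145 = 23.14 mm.
The walls engage after the gap closes; constrained expansion = 23.14 − 3.6 = 19.54 mm.
The walls impose strain ε = −(19.54)/6000 = -3.2570e-03; σ = Eε = 45800 · -3.2570e-03 = -149.2 MPa.
Wall reaction R = σ·A = -149.2·301.7 = -45010 N = -45.01 kN.

-45.0 kN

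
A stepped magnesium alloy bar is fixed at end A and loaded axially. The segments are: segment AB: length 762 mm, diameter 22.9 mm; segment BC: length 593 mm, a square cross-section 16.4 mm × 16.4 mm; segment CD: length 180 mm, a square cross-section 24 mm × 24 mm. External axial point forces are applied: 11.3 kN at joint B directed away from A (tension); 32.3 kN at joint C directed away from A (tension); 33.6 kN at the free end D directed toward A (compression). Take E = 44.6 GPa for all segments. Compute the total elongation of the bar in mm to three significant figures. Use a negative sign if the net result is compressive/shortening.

0.115 mm

Internal axial forces (sectioning from the free end, tension +): N_CD = -33.6 kN, N_BC = -1.3 kN, N_AB = 10 kN.
A_AB = 411.9 mm².
A_BC = 269 mm².
A_CD = 576 mm².
δ_AB = 10000·762/(411.9·44600) = 0.4148 mm
δ_BC = -1300·593/(269·44600) = -0.06427 mm
δ_CD = -33600·180/(576·44600) = -0.2354 mm
δ = Σδ_i = 0.1151 mm.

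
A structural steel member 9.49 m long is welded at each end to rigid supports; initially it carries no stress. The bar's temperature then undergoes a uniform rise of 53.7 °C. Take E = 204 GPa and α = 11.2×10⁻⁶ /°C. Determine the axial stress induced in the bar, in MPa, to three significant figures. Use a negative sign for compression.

Free thermal expansion αLΔT = 11.2e-6 · 9490 · 53.7 = 5.708 mm.
The walls impose strain ε = −(5.708)/9490 = -6.0144e-04; σ = Eε = 204000 · -6.0144e-04 = -122.7 MPa.

-123 MPa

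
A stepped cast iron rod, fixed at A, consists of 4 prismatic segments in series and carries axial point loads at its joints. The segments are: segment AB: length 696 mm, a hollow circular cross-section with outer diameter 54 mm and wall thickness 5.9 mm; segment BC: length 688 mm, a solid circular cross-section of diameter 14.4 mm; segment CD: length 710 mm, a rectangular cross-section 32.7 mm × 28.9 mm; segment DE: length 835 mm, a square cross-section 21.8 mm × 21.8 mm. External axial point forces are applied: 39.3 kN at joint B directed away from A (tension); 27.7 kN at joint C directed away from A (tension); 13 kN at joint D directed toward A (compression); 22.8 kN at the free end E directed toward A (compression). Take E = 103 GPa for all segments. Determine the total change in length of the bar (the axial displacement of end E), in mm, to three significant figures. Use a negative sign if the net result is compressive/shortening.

Internal axial forces (sectioning from the free end, tension +): N_DE = -22.8 kN, N_CD = -35.8 kN, N_BC = -8.1 kN, N_AB = 31.2 kN.
A_AB = 891.6 mm².
A_BC = 162.9 mm².
A_CD = 945 mm².
A_DE = 475.2 mm².
δ_AB = 31200·696/(891.6·103000) = 0.2365 mm
δ_BC = -8100·688/(162.9·103000) = -0.3322 mm
δ_CD = -35800·710/(945·103000) = -0.2611 mm
δ_DE = -22800·835/(475.2·103000) = -0.3889 mm
δ = Σδ_i = -0.7458 mm.

-0.746 mm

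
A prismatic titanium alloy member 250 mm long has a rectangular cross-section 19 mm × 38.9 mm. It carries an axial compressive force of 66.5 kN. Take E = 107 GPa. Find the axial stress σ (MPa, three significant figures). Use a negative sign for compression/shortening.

-90.0 MPa

A = 739.1 mm².
σ = N/A = -66500/739.1 = -89.97 MPa.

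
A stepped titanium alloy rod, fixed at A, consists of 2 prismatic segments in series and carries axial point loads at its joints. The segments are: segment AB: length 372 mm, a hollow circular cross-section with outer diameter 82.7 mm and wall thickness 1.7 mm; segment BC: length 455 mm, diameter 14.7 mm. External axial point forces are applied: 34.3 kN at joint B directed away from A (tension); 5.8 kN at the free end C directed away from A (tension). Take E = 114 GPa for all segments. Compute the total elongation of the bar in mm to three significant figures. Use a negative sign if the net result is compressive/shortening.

Internal axial forces (sectioning from the free end, tension +): N_BC = 5.8 kN, N_AB = 40.1 kN.
A_AB = 432.6 mm².
A_BC = 169.7 mm².
δ_AB = 40100·372/(432.6·114000) = 0.3025 mm
δ_BC = 5800·455/(169.7·114000) = 0.1364 mm
δ = Σδ_i = 0.4389 mm.

0.439 mm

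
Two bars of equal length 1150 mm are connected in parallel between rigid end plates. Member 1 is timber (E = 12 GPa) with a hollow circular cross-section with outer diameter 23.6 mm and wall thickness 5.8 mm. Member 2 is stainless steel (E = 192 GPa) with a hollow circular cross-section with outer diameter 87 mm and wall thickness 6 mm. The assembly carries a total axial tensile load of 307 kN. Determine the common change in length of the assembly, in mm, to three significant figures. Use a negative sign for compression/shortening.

1.19 mm

A_1 = 324.3 mm².
A_2 = 1527 mm².
Equal strain + equilibrium ⇒ each member carries load in proportion to AE: A₁E₁ = 3892000 N, A₂E₂ = 293100000 N, ΣAE = 297000000 N.
δ = PL/ΣAE = 307000·1150/297000000 = 1.189 mm.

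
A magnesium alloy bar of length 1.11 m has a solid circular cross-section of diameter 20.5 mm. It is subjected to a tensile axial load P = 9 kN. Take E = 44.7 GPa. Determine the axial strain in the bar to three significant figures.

6.10e-04

A = 330.1 mm².
σ = N/A = 27.27 MPa; ε = σ/E = 27.27/44700 = 6.100e-04.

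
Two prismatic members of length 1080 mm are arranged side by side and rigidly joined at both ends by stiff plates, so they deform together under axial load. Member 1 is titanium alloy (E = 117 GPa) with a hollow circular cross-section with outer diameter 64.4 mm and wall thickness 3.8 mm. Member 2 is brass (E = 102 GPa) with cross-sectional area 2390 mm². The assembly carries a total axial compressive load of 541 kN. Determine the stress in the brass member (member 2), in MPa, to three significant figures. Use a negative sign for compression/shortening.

-168 MPa

A_1 = 723.4 mm².
Equal strain + equilibrium ⇒ each member carries load in proportion to AE: A₁E₁ = 84640000 N, A₂E₂ = 243800000 N, ΣAE = 328400000 N.
σ₂ = P·E₂/ΣAE = -541000·102000/328400000 = -168 MPa.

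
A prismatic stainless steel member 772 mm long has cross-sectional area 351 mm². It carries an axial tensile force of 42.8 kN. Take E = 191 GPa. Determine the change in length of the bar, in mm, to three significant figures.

0.493 mm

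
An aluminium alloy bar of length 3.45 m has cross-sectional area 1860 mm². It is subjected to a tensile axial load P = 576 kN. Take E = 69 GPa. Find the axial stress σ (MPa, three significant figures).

310 MPa

σ = N/A = 576000/1860 = 309.7 MPa.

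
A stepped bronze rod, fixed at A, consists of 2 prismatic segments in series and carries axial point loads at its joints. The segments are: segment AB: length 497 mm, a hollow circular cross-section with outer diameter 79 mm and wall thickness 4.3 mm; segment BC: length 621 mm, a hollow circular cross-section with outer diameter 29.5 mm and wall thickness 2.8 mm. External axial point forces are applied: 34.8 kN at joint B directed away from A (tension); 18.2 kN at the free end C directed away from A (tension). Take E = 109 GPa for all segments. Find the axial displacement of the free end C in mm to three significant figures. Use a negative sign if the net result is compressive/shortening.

Internal axial forces (sectioning from the free end, tension +): N_BC = 18.2 kN, N_AB = 53 kN.
A_AB = 1009 mm².
A_BC = 234.9 mm².
δ_AB = 53000·497/(1009·109000) = 0.2395 mm
δ_BC = 18200·621/(234.9·109000) = 0.4415 mm
δ = Σδ_i = 0.681 mm.

0.681 mm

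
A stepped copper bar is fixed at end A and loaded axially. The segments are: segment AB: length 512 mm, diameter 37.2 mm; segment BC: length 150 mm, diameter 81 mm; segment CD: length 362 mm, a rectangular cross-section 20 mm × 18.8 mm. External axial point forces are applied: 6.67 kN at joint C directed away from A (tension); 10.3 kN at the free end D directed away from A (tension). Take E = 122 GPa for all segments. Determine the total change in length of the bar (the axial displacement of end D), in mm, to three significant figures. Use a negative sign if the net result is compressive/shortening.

0.151 mm

Internal axial forces (sectioning from the free end, tension +): N_CD = 10.3 kN, N_BC = 16.97 kN, N_AB = 16.97 kN.
A_AB = 1087 mm².
A_BC = 5153 mm².
A_CD = 376 mm².
δ_AB = 16970·512/(1087·122000) = 0.06553 mm
δ_BC = 16970·150/(5153·122000) = 0.004049 mm
δ_CD = 10300·362/(376·122000) = 0.08128 mm
δ = Σδ_i = 0.1509 mm.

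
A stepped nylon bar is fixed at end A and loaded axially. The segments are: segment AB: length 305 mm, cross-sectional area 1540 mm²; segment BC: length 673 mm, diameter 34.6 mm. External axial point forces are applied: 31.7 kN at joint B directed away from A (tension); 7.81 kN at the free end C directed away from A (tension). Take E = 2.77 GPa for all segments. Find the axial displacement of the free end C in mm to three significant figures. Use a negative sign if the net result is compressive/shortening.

4.84 mm

Internal axial forces (sectioning from the free end, tension +): N_BC = 7.81 kN, N_AB = 39.51 kN.
A_BC = 940.2 mm².
δ_AB = 39510·305/(1540·2770) = 2.825 mm
δ_BC = 7810·673/(940.2·2770) = 2.018 mm
δ = Σδ_i = 4.843 mm.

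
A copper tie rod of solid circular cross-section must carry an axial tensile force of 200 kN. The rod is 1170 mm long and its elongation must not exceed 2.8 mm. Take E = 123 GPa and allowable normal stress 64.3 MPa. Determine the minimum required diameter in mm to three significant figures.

62.9 mm

Required area A ≥ P/σ_allow = 200000/64.3 = 3110 mm².
For a solid circular section, d ≥ √(4A/π) = 62.93 mm.
Elongation limit: A ≥ PL/(Eδ_allow) = 200000·1170/(123000·2.8) = 679.4 mm² ⇒ d ≥ 29.41 mm.
The stress limit governs.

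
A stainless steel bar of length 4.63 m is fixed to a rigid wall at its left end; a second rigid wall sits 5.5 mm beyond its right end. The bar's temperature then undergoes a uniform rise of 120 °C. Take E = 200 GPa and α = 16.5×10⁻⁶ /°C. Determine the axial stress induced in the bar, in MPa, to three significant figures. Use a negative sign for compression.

Free thermal expansion αLΔT = 16.5e-6 · 4630 · 120 = 9.167 mm.
The walls engage after the gap closes; constrained expansion = 9.167 − 5.5 = 3.667 mm.
The walls impose strain ε = −(3.667)/4630 = -7.9210e-04; σ = Eε = 200000 · -7.9210e-04 = -158.4 MPa.

-158 MPa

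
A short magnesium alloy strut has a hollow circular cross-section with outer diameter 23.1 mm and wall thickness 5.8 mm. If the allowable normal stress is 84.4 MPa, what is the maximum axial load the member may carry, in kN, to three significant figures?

26.6 kN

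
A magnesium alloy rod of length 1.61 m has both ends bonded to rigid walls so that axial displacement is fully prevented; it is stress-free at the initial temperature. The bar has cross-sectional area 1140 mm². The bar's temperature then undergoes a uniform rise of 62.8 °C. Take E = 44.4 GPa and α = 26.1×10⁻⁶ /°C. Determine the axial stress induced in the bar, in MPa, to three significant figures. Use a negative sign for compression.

-72.8 MPa

Free thermal expansion αLΔT = 26.1e-6 · 1610 · 62.8 = 2.639 mm.
The walls impose strain ε = −(2.639)/1610 = -1.6391e-03; σ = Eε = 44400 · -1.6391e-03 = -72.78 MPa.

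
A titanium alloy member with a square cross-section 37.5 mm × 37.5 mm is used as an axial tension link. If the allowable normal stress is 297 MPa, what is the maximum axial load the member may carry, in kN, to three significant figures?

A = 1406 mm².
P_max = σ_allow · A = 297 · 1406 = 417700 N = 417.7 kN.

418 kN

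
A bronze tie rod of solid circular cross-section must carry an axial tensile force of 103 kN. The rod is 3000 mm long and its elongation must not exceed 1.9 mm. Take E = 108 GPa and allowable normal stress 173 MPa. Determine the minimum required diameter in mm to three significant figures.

Required area A ≥ P/σ_allow = 103000/173 = 595.4 mm².
For a solid circular section, d ≥ √(4A/π) = 27.53 mm.
Elongation limit: A ≥ PL/(Eδ_allow) = 103000·3000/(108000·1.9) = 1506 mm² ⇒ d ≥ 43.79 mm.
The elongation limit governs.

43.8 mm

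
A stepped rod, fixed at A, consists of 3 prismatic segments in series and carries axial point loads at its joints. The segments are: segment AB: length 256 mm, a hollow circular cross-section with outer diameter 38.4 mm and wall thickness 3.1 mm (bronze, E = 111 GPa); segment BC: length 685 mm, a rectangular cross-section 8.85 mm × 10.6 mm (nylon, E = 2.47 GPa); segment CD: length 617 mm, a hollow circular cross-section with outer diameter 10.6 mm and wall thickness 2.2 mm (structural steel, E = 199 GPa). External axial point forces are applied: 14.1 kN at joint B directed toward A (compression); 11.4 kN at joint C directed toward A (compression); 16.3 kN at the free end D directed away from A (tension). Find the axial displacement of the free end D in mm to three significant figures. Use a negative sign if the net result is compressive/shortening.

Internal axial forces (sectioning from the free end, tension +): N_CD = 16.3 kN, N_BC = 4.9 kN, N_AB = -9.2 kN.
A_AB = 343.8 mm².
A_BC = 93.81 mm².
A_CD = 58.06 mm².
δ_AB = -9200·256/(343.8·111000) = -0.06172 mm
δ_BC = 4900·685/(93.81·2470) = 14.49 mm
δ_CD = 16300·617/(58.06·199000) = 0.8705 mm
δ = Σδ_i = 15.29 mm.

15.3 mm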